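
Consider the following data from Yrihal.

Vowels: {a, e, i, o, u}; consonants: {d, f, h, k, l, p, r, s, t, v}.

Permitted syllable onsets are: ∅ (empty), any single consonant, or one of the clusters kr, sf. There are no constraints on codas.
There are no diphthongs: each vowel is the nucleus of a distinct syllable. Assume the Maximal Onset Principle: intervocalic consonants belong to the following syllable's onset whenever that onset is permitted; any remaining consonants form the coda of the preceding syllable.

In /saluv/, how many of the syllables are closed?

The vowels are a, u — 2 nuclei, so 2 syllables.
σ1/σ2 boundary: /l/ → onset of the next syllable (single consonants are always licit onsets).
So the parse is sa.luv.
Classifying each syllable: /sa/ (open), /luv/ (closed).
Closed syllables: 1.

1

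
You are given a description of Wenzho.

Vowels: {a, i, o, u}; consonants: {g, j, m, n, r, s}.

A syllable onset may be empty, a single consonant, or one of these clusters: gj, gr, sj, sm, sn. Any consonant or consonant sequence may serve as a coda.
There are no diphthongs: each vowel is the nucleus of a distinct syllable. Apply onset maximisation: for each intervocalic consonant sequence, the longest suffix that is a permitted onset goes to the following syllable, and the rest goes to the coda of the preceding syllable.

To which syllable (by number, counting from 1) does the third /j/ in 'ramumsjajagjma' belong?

The vowels are a, u, a, a, a — 5 nuclei, so 5 syllables.
Between /a/ (V1) and /u/ (V2): /m/ is a single consonant, so it becomes the next onset.
Between /u/ (V2) and /a/ (V3): /msj/ — longest licit onset from the right is /sj/, leaving /m/ as coda.
Between /a/ (V3) and /a/ (V4): /j/ → onset of the next syllable (single consonants are always licit onsets).
Between /a/ (V4) and /a/ (V5): cluster /gjm/ — the longest permitted-onset suffix is /m/; onset = /m/, preceding coda = /gj/.
Result: ra.mum.sja.jagj.ma.
The third /j/ is in the coda of syllable 4 (/jagj/).

4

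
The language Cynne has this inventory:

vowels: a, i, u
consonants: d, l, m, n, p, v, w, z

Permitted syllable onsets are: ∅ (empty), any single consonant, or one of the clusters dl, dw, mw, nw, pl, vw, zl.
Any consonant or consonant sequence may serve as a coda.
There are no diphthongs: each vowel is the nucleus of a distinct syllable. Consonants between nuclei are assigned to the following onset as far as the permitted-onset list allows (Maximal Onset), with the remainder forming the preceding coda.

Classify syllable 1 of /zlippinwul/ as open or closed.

closed

Vowels present: i, i, u; each is a nucleus, giving 3 syllables.
Between /i/ (V1) and /i/ (V2): /pp/ splits as /p/ + /p/ (/p/ is the longest suffix that is a licit onset).
Between /i/ (V2) and /u/ (V3): /nw/ is a licit onset in full, so it all attaches to the next syllable.
So the parse is zlip.pi.nwul.
Syllable 1 is /zlip/ with coda /p/, so it is closed.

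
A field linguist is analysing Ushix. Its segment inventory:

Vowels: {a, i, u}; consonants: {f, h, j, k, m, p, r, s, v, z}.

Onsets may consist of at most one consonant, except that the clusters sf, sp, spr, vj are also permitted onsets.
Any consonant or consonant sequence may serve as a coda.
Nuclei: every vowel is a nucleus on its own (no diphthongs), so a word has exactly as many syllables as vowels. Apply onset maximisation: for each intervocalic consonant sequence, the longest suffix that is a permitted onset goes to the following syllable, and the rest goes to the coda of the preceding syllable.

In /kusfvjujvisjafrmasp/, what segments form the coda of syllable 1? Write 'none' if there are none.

sf

Nuclei (vowels): u, u, i, a, a → 5 syllables.
Between /u/ (V1) and /u/ (V2): /sfvj/ splits as /sf/ + /vj/ (/vj/ is the longest suffix that is a licit onset).
Between /u/ (V2) and /i/ (V3): /jv/ — longest licit onset from the right is /v/, leaving /j/ as coda.
Between /i/ (V3) and /a/ (V4): cluster /sj/ — the longest permitted-onset suffix is /j/; onset = /j/, preceding coda = /s/.
Between /a/ (V4) and /a/ (V5): /frm/ splits as /fr/ + /m/ (/m/ is the longest suffix that is a licit onset).
Syllabification: kusf.vjuj.vis.jafr.masp.
Syllable 1 is /kusf/: onset /k/, nucleus /u/, coda /sf/.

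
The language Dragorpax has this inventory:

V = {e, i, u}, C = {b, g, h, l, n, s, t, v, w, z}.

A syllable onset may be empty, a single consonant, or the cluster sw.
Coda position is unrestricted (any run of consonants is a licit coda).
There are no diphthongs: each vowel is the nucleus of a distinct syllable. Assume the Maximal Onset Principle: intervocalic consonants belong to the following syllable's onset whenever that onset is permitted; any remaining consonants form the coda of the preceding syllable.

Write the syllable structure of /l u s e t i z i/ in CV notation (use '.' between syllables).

CV.CV.CV.CV

The vowels are u, e, i, i — 4 nuclei, so 4 syllables.
/u…e/ gap (V1→V2): /s/ is a single consonant, so it becomes the next onset.
/e…i/ gap (V2→V3): /t/ → onset of the next syllable (single consonants are always licit onsets).
/i…i/ gap (V3→V4): just /z/ — single C goes to the following onset.
Putting it together: lu.se.ti.zi.
Mapping each syllable to C/V: /lu/ → CV, /se/ → CV, /ti/ → CV, /zi/ → CV.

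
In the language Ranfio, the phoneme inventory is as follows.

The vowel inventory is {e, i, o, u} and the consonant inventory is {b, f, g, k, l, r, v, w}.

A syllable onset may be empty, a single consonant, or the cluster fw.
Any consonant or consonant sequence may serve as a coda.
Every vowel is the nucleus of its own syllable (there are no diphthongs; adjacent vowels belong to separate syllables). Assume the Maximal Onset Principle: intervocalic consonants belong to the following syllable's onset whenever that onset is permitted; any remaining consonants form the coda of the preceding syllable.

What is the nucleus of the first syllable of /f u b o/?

Nuclei (vowels): u, o → 2 syllables.
The first nucleus (vowel 1 from the left) is /u/.

u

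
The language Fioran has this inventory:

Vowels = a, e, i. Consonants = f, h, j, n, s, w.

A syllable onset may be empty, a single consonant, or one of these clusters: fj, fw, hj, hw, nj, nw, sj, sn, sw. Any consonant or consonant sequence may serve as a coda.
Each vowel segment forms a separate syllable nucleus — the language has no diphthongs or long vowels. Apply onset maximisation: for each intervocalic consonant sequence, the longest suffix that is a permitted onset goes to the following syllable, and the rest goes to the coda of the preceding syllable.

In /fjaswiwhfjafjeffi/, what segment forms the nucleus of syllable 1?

Nuclei (vowels): a, i, a, e, i → 5 syllables.
The first nucleus (vowel 1 from the left) is /a/.

a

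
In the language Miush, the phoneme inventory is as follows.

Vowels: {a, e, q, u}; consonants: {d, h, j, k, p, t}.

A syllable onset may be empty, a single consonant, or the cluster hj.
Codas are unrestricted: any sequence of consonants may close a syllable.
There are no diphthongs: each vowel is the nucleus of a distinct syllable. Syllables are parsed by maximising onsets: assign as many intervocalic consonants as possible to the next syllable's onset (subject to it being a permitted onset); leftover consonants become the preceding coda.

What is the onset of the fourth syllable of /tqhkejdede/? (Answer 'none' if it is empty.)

d

The vowels are q, e, e, e — 4 nuclei, so 4 syllables.
V1 /q/ – V2 /e/: /hk/ splits as /h/ + /k/ (/k/ is the longest suffix that is a licit onset).
V2 /e/ – V3 /e/: /jd/ splits as /j/ + /d/ (/d/ is the longest suffix that is a licit onset).
V3 /e/ – V4 /e/: /d/ → onset of the next syllable (single consonants are always licit onsets).
Syllabification: tqh.kej.de.de.
Syllable 4 is /de/: onset /d/, nucleus /e/, coda ∅.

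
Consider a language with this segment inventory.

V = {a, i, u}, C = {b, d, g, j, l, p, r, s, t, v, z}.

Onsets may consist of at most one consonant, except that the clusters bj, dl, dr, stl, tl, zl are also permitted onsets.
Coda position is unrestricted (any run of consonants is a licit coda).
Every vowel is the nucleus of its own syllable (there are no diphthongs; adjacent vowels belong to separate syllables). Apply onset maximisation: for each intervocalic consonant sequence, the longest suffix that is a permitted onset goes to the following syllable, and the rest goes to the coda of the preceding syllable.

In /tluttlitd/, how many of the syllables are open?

The vowels are u, i — 2 nuclei, so 2 syllables.
/u…i/ gap (V1→V2): /ttl/; trying suffixes from longest down, /tl/ is the first permitted one, so coda /t/ | onset /tl/.
Syllabification: tlut.tlitd.
Classifying each syllable: /tlut/ (closed), /tlitd/ (closed).
Open syllables: 0.

0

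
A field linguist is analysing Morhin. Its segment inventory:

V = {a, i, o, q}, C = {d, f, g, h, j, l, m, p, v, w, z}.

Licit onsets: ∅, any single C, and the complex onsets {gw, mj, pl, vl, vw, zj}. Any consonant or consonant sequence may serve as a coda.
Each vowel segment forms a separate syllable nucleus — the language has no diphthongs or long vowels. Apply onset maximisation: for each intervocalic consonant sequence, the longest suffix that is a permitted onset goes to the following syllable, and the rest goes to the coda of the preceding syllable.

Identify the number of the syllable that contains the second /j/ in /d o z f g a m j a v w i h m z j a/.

Nuclei (vowels): o, a, a, i, a → 5 syllables.
σ1/σ2 boundary: /zfg/ — longest licit onset from the right is /g/, leaving /zf/ as coda.
σ2/σ3 boundary: /mj/ — entire cluster is a permitted onset → onset /mj/, coda ∅.
σ3/σ4 boundary: cluster /vw/ — /vw/ is itself a permitted onset, so the whole cluster goes right; preceding coda = ∅.
σ4/σ5 boundary: /hmzj/ splits as /hm/ + /zj/ (/zj/ is the longest suffix that is a licit onset).
Syllabification: dozf.ga.mja.vwihm.zja.
The second /j/ is in the onset of syllable 5 (/zja/).

5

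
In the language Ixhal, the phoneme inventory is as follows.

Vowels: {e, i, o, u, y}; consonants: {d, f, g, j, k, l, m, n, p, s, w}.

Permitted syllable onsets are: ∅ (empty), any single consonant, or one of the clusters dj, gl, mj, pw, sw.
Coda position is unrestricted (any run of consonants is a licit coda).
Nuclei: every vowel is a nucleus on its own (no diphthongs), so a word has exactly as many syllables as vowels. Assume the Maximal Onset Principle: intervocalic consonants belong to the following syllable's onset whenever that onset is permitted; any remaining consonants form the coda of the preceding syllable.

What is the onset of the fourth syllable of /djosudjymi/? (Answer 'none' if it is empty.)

m

Vowels present: o, u, y, i; each is a nucleus, giving 4 syllables.
Between /o/ (V1) and /u/ (V2): /s/ → onset of the next syllable (single consonants are always licit onsets).
Between /u/ (V2) and /y/ (V3): cluster /dj/ — /dj/ is itself a permitted onset, so the whole cluster goes right; preceding coda = ∅.
Between /y/ (V3) and /i/ (V4): /m/ → onset of the next syllable (single consonants are always licit onsets).
Putting it together: djo.su.djy.mi.
Syllable 4 is /mi/: onset /m/, nucleus /i/, coda ∅.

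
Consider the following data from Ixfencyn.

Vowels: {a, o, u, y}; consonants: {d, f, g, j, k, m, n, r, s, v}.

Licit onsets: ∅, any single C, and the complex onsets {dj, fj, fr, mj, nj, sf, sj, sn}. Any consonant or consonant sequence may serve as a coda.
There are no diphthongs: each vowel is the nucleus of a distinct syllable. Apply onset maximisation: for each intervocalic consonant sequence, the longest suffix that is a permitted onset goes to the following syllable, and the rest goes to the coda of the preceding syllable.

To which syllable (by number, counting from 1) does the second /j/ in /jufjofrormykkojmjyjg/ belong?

2

Nuclei (vowels): u, o, o, y, o, y → 6 syllables.
σ1/σ2 boundary: /fj/ — entire cluster is a permitted onset → onset /fj/, coda ∅.
σ2/σ3 boundary: /fr/ — entire cluster is a permitted onset → onset /fr/, coda ∅.
σ3/σ4 boundary: /rm/ splits as /r/ + /m/ (/m/ is the longest suffix that is a licit onset).
σ4/σ5 boundary: /kk/ — longest licit onset from the right is /k/, leaving /k/ as coda.
σ5/σ6 boundary: /jmj/ — longest licit onset from the right is /mj/, leaving /j/ as coda.
Putting it together: ju.fjo.fror.myk.koj.mjyjg.
The second /j/ is in the onset of syllable 2 (/fjo/).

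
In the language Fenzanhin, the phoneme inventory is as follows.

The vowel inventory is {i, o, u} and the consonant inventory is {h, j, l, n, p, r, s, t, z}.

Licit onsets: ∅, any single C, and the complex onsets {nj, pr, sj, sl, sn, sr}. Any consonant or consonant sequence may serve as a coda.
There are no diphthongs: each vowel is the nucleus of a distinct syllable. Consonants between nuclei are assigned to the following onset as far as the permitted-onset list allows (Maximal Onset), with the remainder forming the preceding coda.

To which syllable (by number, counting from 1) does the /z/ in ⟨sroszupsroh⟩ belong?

Vowels present: o, u, o; each is a nucleus, giving 3 syllables.
σ1/σ2 boundary: /sz/; trying suffixes from longest down, /z/ is the first permitted one, so coda /s/ | onset /z/.
σ2/σ3 boundary: cluster /psr/ — the longest permitted-onset suffix is /sr/; onset = /sr/, preceding coda = /p/.
Result: sros.zup.sroh.
The /z/ is in the onset of syllable 2 (/zup/).

2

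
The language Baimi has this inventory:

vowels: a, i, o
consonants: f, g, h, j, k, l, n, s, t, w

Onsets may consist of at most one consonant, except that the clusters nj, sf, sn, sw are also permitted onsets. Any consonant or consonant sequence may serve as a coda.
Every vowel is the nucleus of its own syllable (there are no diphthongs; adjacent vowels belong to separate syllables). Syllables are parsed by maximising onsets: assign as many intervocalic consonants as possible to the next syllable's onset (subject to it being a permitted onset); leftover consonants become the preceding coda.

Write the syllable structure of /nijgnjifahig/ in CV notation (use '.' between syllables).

Nuclei (vowels): i, i, a, i → 4 syllables.
Between /i/ (V1) and /i/ (V2): /jgnj/ — longest licit onset from the right is /nj/, leaving /jg/ as coda.
Between /i/ (V2) and /a/ (V3): /f/ is a single consonant, so it becomes the next onset.
Between /a/ (V3) and /i/ (V4): /h/ is a single consonant, so it becomes the next onset.
Syllabification: nijg.nji.fa.hig.
Mapping each syllable to C/V: /nijg/ → CVCC, /nji/ → CCV, /fa/ → CV, /hig/ → CVC.

CVCC.CCV.CV.CVC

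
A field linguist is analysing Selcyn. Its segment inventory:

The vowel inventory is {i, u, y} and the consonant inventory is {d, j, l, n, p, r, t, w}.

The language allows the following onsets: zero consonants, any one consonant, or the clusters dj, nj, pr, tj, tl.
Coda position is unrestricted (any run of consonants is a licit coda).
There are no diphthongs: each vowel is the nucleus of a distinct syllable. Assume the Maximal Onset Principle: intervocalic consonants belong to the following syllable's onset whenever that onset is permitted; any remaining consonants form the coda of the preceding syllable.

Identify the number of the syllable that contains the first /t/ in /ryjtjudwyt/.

2

The vowels are y, u, y — 3 nuclei, so 3 syllables.
σ1/σ2 boundary: /jtj/ splits as /j/ + /tj/ (/tj/ is the longest suffix that is a licit onset).
σ2/σ3 boundary: /dw/ — longest licit onset from the right is /w/, leaving /d/ as coda.
Putting it together: ryj.tjud.wyt.
The first /t/ is in the onset of syllable 2 (/tjud/).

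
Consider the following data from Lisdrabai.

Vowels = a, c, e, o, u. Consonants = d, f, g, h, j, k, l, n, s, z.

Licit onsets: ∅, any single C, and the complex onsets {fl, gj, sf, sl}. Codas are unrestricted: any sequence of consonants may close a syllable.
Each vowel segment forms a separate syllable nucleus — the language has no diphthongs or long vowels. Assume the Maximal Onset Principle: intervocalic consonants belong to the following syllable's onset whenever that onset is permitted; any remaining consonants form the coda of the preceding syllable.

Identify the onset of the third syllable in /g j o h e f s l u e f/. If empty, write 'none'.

sl

The vowels are o, e, u, e — 4 nuclei, so 4 syllables.
/o…e/ gap (V1→V2): just /h/ — single C goes to the following onset.
/e…u/ gap (V2→V3): /fsl/ splits as /f/ + /sl/ (/sl/ is the longest suffix that is a licit onset).
/u…e/ gap (V3→V4): no consonants, so the boundary falls immediately after /u/.
Putting it together: gjo.hef.slu.ef.
Syllable 3 is /slu/: onset /sl/, nucleus /u/, coda ∅.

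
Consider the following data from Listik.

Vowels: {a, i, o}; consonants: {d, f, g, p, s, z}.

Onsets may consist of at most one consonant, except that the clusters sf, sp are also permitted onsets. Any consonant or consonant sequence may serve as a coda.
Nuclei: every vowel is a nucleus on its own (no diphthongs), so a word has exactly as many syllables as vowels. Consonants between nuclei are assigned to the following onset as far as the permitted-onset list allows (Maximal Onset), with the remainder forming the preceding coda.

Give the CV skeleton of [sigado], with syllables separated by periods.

CV.CV.CV

Nuclei (vowels): i, a, o → 3 syllables.
σ1/σ2 boundary: /g/ → onset of the next syllable (single consonants are always licit onsets).
σ2/σ3 boundary: /d/ → onset of the next syllable (single consonants are always licit onsets).
Result: si.ga.do.
Mapping each syllable to C/V: /si/ → CV, /ga/ → CV, /do/ → CV.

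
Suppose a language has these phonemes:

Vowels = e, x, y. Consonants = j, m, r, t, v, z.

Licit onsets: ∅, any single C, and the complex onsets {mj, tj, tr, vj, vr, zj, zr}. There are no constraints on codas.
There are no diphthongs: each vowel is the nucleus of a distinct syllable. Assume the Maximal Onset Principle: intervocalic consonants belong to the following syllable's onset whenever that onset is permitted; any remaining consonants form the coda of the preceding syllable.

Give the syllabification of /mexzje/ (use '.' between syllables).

me.x.zje

Vowels present: e, x, e; each is a nucleus, giving 3 syllables.
V1 /e/ – V2 /x/: nothing intervenes; syllable break is V.V.
V2 /x/ – V3 /e/: /zj/ is a licit onset in full, so it all attaches to the next syllable.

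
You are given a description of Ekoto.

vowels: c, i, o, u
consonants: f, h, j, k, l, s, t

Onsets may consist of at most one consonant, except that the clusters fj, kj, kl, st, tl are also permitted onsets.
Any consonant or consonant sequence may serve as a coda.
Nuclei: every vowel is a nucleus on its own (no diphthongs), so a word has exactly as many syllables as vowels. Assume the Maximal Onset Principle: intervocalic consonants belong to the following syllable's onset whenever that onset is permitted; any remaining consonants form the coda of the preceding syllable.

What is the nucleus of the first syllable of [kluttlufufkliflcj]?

Nuclei (vowels): u, u, u, i, c → 5 syllables.
The first nucleus (vowel 1 from the left) is /u/.

u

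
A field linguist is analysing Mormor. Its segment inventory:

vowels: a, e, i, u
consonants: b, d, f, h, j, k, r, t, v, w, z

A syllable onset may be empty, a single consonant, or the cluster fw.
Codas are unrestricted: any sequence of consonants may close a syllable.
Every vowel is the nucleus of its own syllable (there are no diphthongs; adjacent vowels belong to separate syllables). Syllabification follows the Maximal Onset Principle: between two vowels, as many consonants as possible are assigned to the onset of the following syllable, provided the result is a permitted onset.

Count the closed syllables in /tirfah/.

2

Vowels present: i, a; each is a nucleus, giving 2 syllables.
σ1/σ2 boundary: /rf/; trying suffixes from longest down, /f/ is the first permitted one, so coda /r/ | onset /f/.
Putting it together: tir.fah.
Classifying each syllable: /tir/ (closed), /fah/ (closed).
Closed syllables: 2.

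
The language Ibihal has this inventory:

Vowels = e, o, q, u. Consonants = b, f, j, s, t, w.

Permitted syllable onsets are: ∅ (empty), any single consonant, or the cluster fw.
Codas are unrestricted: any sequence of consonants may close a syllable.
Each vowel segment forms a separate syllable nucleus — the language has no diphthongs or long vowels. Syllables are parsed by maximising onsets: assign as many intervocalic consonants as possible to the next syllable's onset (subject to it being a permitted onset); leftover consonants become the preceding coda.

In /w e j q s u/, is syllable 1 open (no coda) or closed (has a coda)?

open

The vowels are e, q, u — 3 nuclei, so 3 syllables.
V1 /e/ – V2 /q/: /j/ is a single consonant, so it becomes the next onset.
V2 /q/ – V3 /u/: /s/ is a single consonant, so it becomes the next onset.
Syllabification: we.jq.su.
Syllable 1 is /we/; it ends in its nucleus with no coda, so it is open.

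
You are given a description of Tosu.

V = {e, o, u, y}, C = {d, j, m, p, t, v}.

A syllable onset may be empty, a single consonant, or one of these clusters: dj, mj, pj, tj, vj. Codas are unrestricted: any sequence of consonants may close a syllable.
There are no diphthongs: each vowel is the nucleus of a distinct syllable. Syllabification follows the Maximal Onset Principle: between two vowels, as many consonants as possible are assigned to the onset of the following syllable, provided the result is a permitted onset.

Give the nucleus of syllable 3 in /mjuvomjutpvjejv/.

The vowels are u, o, u, e — 4 nuclei, so 4 syllables.
The third nucleus (vowel 3 from the left) is /u/.

u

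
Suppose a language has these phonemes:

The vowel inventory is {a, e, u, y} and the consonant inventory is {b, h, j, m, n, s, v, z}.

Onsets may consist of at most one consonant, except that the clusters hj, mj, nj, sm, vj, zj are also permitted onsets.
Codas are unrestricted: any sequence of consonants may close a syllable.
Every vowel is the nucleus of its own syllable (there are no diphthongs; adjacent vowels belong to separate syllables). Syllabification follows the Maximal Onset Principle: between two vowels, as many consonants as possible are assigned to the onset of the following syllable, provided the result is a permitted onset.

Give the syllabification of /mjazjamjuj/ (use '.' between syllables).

The vowels are a, a, u — 3 nuclei, so 3 syllables.
Between /a/ (V1) and /a/ (V2): /zj/ — entire cluster is a permitted onset → onset /zj/, coda ∅.
Between /a/ (V2) and /u/ (V3): /mj/ is a licit onset in full, so it all attaches to the next syllable.

mja.zja.mjuj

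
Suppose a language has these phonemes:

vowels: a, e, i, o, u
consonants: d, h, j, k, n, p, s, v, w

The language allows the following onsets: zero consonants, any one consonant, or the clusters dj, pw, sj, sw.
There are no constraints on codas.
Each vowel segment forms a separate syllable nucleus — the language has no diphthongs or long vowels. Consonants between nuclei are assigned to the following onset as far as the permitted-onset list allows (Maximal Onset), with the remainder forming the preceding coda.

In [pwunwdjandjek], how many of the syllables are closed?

Nuclei (vowels): u, a, e → 3 syllables.
σ1/σ2 boundary: /nwdj/; trying suffixes from longest down, /dj/ is the first permitted one, so coda /nw/ | onset /dj/.
σ2/σ3 boundary: /ndj/ splits as /n/ + /dj/ (/dj/ is the longest suffix that is a licit onset).
Syllabification: pwunw.djan.djek.
Classifying each syllable: /pwunw/ (closed), /djan/ (closed), /djek/ (closed).
Closed syllables: 3.

3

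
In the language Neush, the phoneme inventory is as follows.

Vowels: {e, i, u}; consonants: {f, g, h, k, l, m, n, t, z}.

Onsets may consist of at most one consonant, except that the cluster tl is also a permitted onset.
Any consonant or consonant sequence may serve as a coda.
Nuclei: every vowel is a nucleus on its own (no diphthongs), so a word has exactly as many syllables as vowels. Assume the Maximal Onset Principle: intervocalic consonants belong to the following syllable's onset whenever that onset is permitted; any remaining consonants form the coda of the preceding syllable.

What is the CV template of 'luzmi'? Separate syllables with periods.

CVC.CV

Vowels present: u, i; each is a nucleus, giving 2 syllables.
Between /u/ (V1) and /i/ (V2): /zm/; trying suffixes from longest down, /m/ is the first permitted one, so coda /z/ | onset /m/.
Result: luz.mi.
Mapping each syllable to C/V: /luz/ → CVC, /mi/ → CV.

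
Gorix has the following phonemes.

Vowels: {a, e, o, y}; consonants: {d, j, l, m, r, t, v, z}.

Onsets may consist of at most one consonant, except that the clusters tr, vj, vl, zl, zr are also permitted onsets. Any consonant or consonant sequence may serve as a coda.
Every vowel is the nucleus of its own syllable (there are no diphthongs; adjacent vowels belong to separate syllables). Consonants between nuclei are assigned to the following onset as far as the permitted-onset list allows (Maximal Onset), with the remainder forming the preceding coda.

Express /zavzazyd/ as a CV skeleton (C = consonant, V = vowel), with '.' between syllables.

CVC.CV.CVC

Nuclei (vowels): a, a, y → 3 syllables.
Between /a/ (V1) and /a/ (V2): /vz/ splits as /v/ + /z/ (/z/ is the longest suffix that is a licit onset).
Between /a/ (V2) and /y/ (V3): /z/ is a single consonant, so it becomes the next onset.
Syllabification: zav.za.zyd.
Mapping each syllable to C/V: /zav/ → CVC, /za/ → CV, /zyd/ → CVC.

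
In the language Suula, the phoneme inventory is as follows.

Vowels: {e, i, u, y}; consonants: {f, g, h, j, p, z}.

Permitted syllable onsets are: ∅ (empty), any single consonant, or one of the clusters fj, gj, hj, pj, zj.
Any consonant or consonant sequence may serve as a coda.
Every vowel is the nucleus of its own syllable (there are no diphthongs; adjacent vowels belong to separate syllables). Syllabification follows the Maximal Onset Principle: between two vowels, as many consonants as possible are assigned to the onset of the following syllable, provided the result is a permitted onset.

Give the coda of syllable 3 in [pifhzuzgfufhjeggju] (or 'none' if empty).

Nuclei (vowels): i, u, u, e, u → 5 syllables.
Between /i/ (V1) and /u/ (V2): /fhz/ — longest licit onset from the right is /z/, leaving /fh/ as coda.
Between /u/ (V2) and /u/ (V3): cluster /zgf/ — the longest permitted-onset suffix is /f/; onset = /f/, preceding coda = /zg/.
Between /u/ (V3) and /e/ (V4): /fhj/ — longest licit onset from the right is /hj/, leaving /f/ as coda.
Between /e/ (V4) and /u/ (V5): /ggj/ splits as /g/ + /gj/ (/gj/ is the longest suffix that is a licit onset).
Putting it together: pifh.zuzg.fuf.hjeg.gju.
Syllable 3 is /fuf/: onset /f/, nucleus /u/, coda /f/.

f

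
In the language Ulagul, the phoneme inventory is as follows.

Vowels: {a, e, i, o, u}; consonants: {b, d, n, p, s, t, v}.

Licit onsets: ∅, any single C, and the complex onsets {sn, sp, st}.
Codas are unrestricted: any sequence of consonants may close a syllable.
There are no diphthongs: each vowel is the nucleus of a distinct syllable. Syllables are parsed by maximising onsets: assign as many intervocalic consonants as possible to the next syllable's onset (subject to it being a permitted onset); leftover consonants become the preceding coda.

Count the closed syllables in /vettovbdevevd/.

3

Vowels present: e, o, e, e; each is a nucleus, giving 4 syllables.
/e…o/ gap (V1→V2): /tt/; trying suffixes from longest down, /t/ is the first permitted one, so coda /t/ | onset /t/.
/o…e/ gap (V2→V3): /vbd/ splits as /vb/ + /d/ (/d/ is the longest suffix that is a licit onset).
/e…e/ gap (V3→V4): just /v/ — single C goes to the following onset.
So the parse is vet.tovb.de.vevd.
Classifying each syllable: /vet/ (closed), /tovb/ (closed), /de/ (open), /vevd/ (closed).
Closed syllables: 3.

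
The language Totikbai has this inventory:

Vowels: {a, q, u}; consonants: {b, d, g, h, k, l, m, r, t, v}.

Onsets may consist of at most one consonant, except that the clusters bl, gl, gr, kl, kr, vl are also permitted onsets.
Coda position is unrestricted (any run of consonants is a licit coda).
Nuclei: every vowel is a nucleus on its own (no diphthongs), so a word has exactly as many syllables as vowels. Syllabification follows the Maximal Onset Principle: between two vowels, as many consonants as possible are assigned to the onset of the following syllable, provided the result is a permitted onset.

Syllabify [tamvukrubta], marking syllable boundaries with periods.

The vowels are a, u, u, a — 4 nuclei, so 4 syllables.
σ1/σ2 boundary: /mv/ — longest licit onset from the right is /v/, leaving /m/ as coda.
σ2/σ3 boundary: cluster /kr/ — /kr/ is itself a permitted onset, so the whole cluster goes right; preceding coda = ∅.
σ3/σ4 boundary: /bt/ — longest licit onset from the right is /t/, leaving /b/ as coda.

tam.vu.krub.ta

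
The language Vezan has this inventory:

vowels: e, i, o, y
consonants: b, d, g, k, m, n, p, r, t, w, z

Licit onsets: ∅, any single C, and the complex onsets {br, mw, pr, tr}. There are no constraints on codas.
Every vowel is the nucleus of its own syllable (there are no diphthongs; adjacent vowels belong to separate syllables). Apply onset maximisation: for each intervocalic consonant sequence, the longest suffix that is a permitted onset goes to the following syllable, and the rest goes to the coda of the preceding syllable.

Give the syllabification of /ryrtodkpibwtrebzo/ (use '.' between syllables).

ryr.todk.pibw.treb.zo

Nuclei (vowels): y, o, i, e, o → 5 syllables.
σ1/σ2 boundary: /rt/ — longest licit onset from the right is /t/, leaving /r/ as coda.
σ2/σ3 boundary: /dkp/; trying suffixes from longest down, /p/ is the first permitted one, so coda /dk/ | onset /p/.
σ3/σ4 boundary: /bwtr/ splits as /bw/ + /tr/ (/tr/ is the longest suffix that is a licit onset).
σ4/σ5 boundary: /bz/; trying suffixes from longest down, /z/ is the first permitted one, so coda /b/ | onset /z/.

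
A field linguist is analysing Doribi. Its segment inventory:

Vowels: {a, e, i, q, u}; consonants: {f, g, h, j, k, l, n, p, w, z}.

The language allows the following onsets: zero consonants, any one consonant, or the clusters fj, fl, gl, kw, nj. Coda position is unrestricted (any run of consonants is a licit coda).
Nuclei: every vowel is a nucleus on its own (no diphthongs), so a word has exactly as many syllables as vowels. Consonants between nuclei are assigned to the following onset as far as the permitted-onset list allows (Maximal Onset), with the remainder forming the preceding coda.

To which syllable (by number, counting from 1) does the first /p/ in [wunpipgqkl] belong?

Nuclei (vowels): u, i, q → 3 syllables.
/u…i/ gap (V1→V2): cluster /np/ — the longest permitted-onset suffix is /p/; onset = /p/, preceding coda = /n/.
/i…q/ gap (V2→V3): /pg/ splits as /p/ + /g/ (/g/ is the longest suffix that is a licit onset).
Putting it together: wun.pip.gqkl.
The first /p/ is in the onset of syllable 2 (/pip/).

2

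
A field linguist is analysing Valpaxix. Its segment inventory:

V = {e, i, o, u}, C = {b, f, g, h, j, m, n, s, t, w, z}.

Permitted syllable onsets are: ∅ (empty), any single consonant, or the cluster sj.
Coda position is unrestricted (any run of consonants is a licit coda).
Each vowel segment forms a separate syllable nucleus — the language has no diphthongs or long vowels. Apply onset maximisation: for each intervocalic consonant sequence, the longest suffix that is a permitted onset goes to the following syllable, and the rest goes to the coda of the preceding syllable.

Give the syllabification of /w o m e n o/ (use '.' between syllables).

wo.me.no

Nuclei (vowels): o, e, o → 3 syllables.
/o…e/ gap (V1→V2): /m/ → onset of the next syllable (single consonants are always licit onsets).
/e…o/ gap (V2→V3): /n/ → onset of the next syllable (single consonants are always licit onsets).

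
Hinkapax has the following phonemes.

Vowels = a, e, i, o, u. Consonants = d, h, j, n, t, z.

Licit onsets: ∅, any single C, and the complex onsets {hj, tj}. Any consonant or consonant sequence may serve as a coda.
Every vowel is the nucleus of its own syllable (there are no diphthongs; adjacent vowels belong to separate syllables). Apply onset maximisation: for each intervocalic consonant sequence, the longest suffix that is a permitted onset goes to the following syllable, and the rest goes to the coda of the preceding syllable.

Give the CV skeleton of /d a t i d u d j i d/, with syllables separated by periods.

The vowels are a, i, u, i — 4 nuclei, so 4 syllables.
σ1/σ2 boundary: /t/ is a single consonant, so it becomes the next onset.
σ2/σ3 boundary: /d/ → onset of the next syllable (single consonants are always licit onsets).
σ3/σ4 boundary: /dj/ splits as /d/ + /j/ (/j/ is the longest suffix that is a licit onset).
Putting it together: da.ti.dud.jid.
Mapping each syllable to C/V: /da/ → CV, /ti/ → CV, /dud/ → CVC, /jid/ → CVC.

CV.CV.CVC.CVC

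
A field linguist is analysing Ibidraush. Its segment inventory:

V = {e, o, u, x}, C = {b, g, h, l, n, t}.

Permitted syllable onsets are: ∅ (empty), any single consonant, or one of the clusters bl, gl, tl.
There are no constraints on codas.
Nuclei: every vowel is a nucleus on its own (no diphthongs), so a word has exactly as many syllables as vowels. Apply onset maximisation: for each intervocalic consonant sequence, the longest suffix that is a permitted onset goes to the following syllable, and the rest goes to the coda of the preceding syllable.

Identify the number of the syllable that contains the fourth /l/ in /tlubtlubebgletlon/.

The vowels are u, u, e, e, o — 5 nuclei, so 5 syllables.
V1 /u/ – V2 /u/: cluster /btl/ — the longest permitted-onset suffix is /tl/; onset = /tl/, preceding coda = /b/.
V2 /u/ – V3 /e/: /b/ is a single consonant, so it becomes the next onset.
V3 /e/ – V4 /e/: /bgl/ — longest licit onset from the right is /gl/, leaving /b/ as coda.
V4 /e/ – V5 /o/: /tl/ — entire cluster is a permitted onset → onset /tl/, coda ∅.
Syllabification: tlub.tlu.beb.gle.tlon.
The fourth /l/ is in the onset of syllable 5 (/tlon/).

5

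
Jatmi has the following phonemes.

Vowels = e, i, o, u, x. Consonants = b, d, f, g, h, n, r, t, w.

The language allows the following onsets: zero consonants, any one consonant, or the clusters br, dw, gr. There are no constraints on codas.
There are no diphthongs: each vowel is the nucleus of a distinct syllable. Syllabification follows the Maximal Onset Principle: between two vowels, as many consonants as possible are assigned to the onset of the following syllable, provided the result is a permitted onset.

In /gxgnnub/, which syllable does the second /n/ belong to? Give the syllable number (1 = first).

Nuclei (vowels): x, u → 2 syllables.
V1 /x/ – V2 /u/: /gnn/ — longest licit onset from the right is /n/, leaving /gn/ as coda.
Syllabification: gxgn.nub.
The second /n/ is in the onset of syllable 2 (/nub/).

2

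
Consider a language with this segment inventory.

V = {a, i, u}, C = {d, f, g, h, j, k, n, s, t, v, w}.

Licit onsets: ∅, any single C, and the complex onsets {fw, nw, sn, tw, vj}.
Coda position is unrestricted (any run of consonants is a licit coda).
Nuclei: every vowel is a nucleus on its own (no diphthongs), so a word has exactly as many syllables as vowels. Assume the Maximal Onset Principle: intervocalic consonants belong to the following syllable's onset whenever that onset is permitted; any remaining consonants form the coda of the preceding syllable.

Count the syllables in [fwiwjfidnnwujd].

3

Nuclei (vowels): i, i, u → 3 syllables.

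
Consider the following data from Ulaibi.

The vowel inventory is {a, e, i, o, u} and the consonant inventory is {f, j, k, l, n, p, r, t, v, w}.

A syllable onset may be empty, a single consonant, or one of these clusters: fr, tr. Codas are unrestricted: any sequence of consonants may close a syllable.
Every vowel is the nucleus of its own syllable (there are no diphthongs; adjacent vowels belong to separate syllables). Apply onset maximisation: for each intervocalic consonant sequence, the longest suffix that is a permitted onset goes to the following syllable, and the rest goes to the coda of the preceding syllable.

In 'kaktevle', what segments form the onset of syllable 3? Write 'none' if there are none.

Nuclei (vowels): a, e, e → 3 syllables.
/a…e/ gap (V1→V2): /kt/ splits as /k/ + /t/ (/t/ is the longest suffix that is a licit onset).
/e…e/ gap (V2→V3): /vl/ — longest licit onset from the right is /l/, leaving /v/ as coda.
Result: kak.tev.le.
Syllable 3 is /le/: onset /l/, nucleus /e/, coda ∅.

l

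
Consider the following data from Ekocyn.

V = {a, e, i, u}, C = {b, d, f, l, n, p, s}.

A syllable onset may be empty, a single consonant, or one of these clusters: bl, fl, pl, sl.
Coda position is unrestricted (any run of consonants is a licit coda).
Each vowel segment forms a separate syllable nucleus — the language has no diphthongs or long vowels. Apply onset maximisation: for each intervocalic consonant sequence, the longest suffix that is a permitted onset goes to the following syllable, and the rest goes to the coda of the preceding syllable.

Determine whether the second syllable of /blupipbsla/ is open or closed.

closed

Vowels present: u, i, a; each is a nucleus, giving 3 syllables.
σ1/σ2 boundary: /p/ is a single consonant, so it becomes the next onset.
σ2/σ3 boundary: cluster /pbsl/ — the longest permitted-onset suffix is /sl/; onset = /sl/, preceding coda = /pb/.
Result: blu.pipb.sla.
Syllable 2 is /pipb/ with coda /pb/, so it is closed.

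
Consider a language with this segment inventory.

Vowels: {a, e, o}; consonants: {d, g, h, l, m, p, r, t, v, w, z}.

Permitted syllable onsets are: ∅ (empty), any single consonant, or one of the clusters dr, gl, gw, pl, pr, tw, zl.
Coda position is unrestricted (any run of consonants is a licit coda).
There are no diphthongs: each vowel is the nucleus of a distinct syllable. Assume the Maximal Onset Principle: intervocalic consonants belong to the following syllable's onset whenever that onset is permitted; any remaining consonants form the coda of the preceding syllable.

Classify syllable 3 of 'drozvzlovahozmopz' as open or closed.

open

The vowels are o, o, a, o, o — 5 nuclei, so 5 syllables.
/o…o/ gap (V1→V2): /zvzl/; trying suffixes from longest down, /zl/ is the first permitted one, so coda /zv/ | onset /zl/.
/o…a/ gap (V2→V3): /v/ is a single consonant, so it becomes the next onset.
/a…o/ gap (V3→V4): /h/ is a single consonant, so it becomes the next onset.
/o…o/ gap (V4→V5): /zm/; trying suffixes from longest down, /m/ is the first permitted one, so coda /z/ | onset /m/.
So the parse is drozv.zlo.va.hoz.mopz.
Syllable 3 is /va/; it ends in its nucleus with no coda, so it is open.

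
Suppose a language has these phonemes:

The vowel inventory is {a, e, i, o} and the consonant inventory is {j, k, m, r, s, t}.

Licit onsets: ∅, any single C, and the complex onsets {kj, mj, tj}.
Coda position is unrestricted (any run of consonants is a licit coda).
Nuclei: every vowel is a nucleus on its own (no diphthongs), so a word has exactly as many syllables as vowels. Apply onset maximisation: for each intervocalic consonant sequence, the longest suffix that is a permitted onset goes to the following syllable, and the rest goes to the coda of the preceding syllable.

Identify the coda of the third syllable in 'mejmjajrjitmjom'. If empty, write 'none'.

t

Nuclei (vowels): e, a, i, o → 4 syllables.
/e…a/ gap (V1→V2): /jmj/; trying suffixes from longest down, /mj/ is the first permitted one, so coda /j/ | onset /mj/.
/a…i/ gap (V2→V3): cluster /jrj/ — the longest permitted-onset suffix is /j/; onset = /j/, preceding coda = /jr/.
/i…o/ gap (V3→V4): /tmj/ — longest licit onset from the right is /mj/, leaving /t/ as coda.
Putting it together: mej.mjajr.jit.mjom.
Syllable 3 is /jit/: onset /j/, nucleus /i/, coda /t/.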